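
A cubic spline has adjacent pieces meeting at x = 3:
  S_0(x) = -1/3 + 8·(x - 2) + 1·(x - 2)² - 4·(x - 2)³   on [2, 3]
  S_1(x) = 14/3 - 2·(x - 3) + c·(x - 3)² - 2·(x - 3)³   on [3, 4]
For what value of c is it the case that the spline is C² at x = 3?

S_0''(x) = 2 - 24·(x - 2), so S_0''(3) = -22. On the right, S_1''(3) = 2c, so c = -11.

-11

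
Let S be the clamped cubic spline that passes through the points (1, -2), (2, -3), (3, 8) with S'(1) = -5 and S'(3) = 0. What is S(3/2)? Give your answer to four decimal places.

Put m_i = S'' at the i-th knot. Here h = (1, 1) and Δ = (-1, 11), so the interior equations h_(i-1)·m_(i-1) + 2(h_(i-1)+h_i)·m_i + h_i·m_(i+1) = 6(Δ_i − Δ_(i-1)) read
  1·m_0 + 4·m_1 + 1·m_2 = 6(Δ_1 - Δ_0) = 72
Clamped end conditions give two more equations: 2h_0·m_0 + h_0·m_1 = 6(Δ_0 - S'(1)) = 24 and h_1·m_1 + 2h_1·m_2 = 6(S'(3) - Δ_1) = -66.
Forward elimination and back-substitution give m_0 = -7/2, m_1 = 31, m_2 = -97/2.
On [1, 2], S(t) = -2 - 5·(t - 1) - 7/4·(t - 1)² + 23/4·(t - 1)³.
With (t - 1) = 1/2: S(3/2) = -135/32.

-4.2188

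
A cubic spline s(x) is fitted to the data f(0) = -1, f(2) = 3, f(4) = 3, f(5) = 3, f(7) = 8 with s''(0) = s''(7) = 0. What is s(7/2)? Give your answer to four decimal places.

3.2175

Put σ_i = s'' at the i-th knot. Here h = (2, 2, 1, 2) and Δ = (2, 0, 0, 5/2), so the interior equations h_(i-1)·σ_(i-1) + 2(h_(i-1)+h_i)·σ_i + h_i·σ_(i+1) = 6(Δ_i − Δ_(i-1)) read
  2·σ_0 + 8·σ_1 + 2·σ_2 = 6(Δ_1 - Δ_0) = -12
  2·σ_1 + 6·σ_2 + 1·σ_3 = 6(Δ_2 - Δ_1) = 0
  1·σ_2 + 6·σ_3 + 2·σ_4 = 6(Δ_3 - Δ_2) = 15
Natural end conditions: σ_0 = σ_4 = 0.
Solving: σ_0 = 0, σ_1 = -195/128, σ_2 = 3/32, σ_3 = 159/64, σ_4 = 0.
On [2, 4], s(x) = 3 + 63/64·(x - 2) - 195/256·(x - 2)² + 69/512·(x - 2)³.
With (x - 2) = 3/2: s(7/2) = 13179/4096.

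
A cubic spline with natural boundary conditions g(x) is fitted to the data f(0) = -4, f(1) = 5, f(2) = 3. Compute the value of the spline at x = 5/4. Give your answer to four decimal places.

5.4023

Let m_i = g''(x_i). Step sizes h_i = 1, 1; slopes of the chords Δ_i = (y_(i+1) - y_i)/h_i = 9, -2.
  1·m_0 + 4·m_1 + 1·m_2 = 6(Δ_1 - Δ_0) = -66
Natural end conditions: m_0 = m_2 = 0.
Forward elimination and back-substitution give m_0 = 0, m_1 = -33/2, m_2 = 0.
On [1, 2], g(x) = 5 + 7/2·(x - 1) - 33/4·(x - 1)² + 11/4·(x - 1)³.
With (x - 1) = 1/4: g(5/4) = 1383/256.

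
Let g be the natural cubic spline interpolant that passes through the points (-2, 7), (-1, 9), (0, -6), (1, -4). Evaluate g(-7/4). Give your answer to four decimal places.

8.8281

Let m_i = g''(x_i). Step sizes h_i = 1, 1, 1; slopes of the chords Δ_i = (y_(i+1) - y_i)/h_i = 2, -15, 2.
  1·m_0 + 4·m_1 + 1·m_2 = 6(Δ_1 - Δ_0) = -102
  1·m_1 + 4·m_2 + 1·m_3 = 6(Δ_2 - Δ_1) = 102
Natural end conditions: m_0 = m_3 = 0.
Hence m_0 = 0, m_1 = -34, m_2 = 34, m_3 = 0.
On [-2, -1], g(t) = 7 + 23/3·(t + 2) + 0·(t + 2)² - 17/3·(t + 2)³.
With (t + 2) = 1/4: g(-7/4) = 565/64.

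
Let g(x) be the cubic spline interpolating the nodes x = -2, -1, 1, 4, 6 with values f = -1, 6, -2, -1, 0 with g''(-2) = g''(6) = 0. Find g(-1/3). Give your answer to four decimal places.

5.3976

Put M_i = g'' at the i-th knot. Here h = (1, 2, 3, 2) and Δ = (7, -4, 1/3, 1/2), so the interior equations h_(i-1)·M_(i-1) + 2(h_(i-1)+h_i)·M_i + h_i·M_(i+1) = 6(Δ_i − Δ_(i-1)) read
  1·M_0 + 6·M_1 + 2·M_2 = 6(Δ_1 - Δ_0) = -66
  2·M_1 + 10·M_2 + 3·M_3 = 6(Δ_2 - Δ_1) = 26
  3·M_2 + 10·M_3 + 2·M_4 = 6(Δ_3 - Δ_2) = 1
Natural end conditions: M_0 = M_4 = 0.
Forward elimination and back-substitution give M_0 = 0, M_1 = -3260/253, M_2 = 1431/253, M_3 = -404/253, M_4 = 0.
On [-1, 1], g(x) = 6 + 2053/759·(x + 1) - 1630/253·(x + 1)² + 4691/3036·(x + 1)³.
With (x + 1) = 2/3: g(-1/3) = 110614/20493.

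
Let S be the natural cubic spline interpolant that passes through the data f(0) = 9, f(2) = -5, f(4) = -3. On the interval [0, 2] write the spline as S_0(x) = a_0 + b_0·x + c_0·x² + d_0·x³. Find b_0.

-9

Put σ_i = S'' at the i-th knot. Here h = (2, 2) and Δ = (-7, 1), so the interior equations h_(i-1)·σ_(i-1) + 2(h_(i-1)+h_i)·σ_i + h_i·σ_(i+1) = 6(Δ_i − Δ_(i-1)) read
  2·σ_0 + 8·σ_1 + 2·σ_2 = 6(Δ_1 - Δ_0) = 48
Natural end conditions: σ_0 = σ_2 = 0.
Solving the tridiagonal system: σ_0 = 0, σ_1 = 6, σ_2 = 0.
On [0, 2], with S_0(x) = a_0 + b_0·x + c_0·x² + d_0·x³: c_0 = σ_0/2 = 0, d_0 = (σ_1 - σ_0)/(6h_0) = 1/2, b_0 = Δ_0 - h_0(2σ_0 + σ_1)/6 = -9.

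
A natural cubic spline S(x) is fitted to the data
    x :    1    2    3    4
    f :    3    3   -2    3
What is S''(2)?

Put σ_i = S'' at the i-th knot. Here h = (1, 1, 1) and Δ = (0, -5, 5), so the interior equations h_(i-1)·σ_(i-1) + 2(h_(i-1)+h_i)·σ_i + h_i·σ_(i+1) = 6(Δ_i − Δ_(i-1)) read
  1·σ_0 + 4·σ_1 + 1·σ_2 = 6(Δ_1 - Δ_0) = -30
  1·σ_1 + 4·σ_2 + 1·σ_3 = 6(Δ_2 - Δ_1) = 60
Natural end conditions: σ_0 = σ_3 = 0.
Hence σ_0 = 0, σ_1 = -12, σ_2 = 18, σ_3 = 0.

-12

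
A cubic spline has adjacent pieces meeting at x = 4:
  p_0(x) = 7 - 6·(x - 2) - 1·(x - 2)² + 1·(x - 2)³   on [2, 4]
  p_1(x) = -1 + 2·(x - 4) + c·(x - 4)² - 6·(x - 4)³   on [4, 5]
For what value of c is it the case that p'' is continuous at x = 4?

5

p_0''(x) = -2 + 6·(x - 2), so p_0''(4) = 10. On the right, p_1''(4) = 2c, so c = 5.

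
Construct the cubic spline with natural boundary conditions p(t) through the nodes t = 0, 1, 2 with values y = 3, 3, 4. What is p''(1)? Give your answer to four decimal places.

With m_i denoting the second derivative at x_i, h_i = 1, 1, and Δ_i = (y_(i+1) − y_i)/h_i = 0, 1:
  1·m_0 + 4·m_1 + 1·m_2 = 6(Δ_1 - Δ_0) = 6
Natural end conditions: m_0 = m_2 = 0.
Solving: m_0 = 0, m_1 = 3/2, m_2 = 0.

1.5000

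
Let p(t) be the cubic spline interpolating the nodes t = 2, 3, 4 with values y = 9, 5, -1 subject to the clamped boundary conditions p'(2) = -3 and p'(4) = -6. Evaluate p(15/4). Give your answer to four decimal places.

Put σ_i = p'' at the i-th knot. Here h = (1, 1) and Δ = (-4, -6), so the interior equations h_(i-1)·σ_(i-1) + 2(h_(i-1)+h_i)·σ_i + h_i·σ_(i+1) = 6(Δ_i − Δ_(i-1)) read
  1·σ_0 + 4·σ_1 + 1·σ_2 = 6(Δ_1 - Δ_0) = -12
Clamped end conditions give two more equations: 2h_0·σ_0 + h_0·σ_1 = 6(Δ_0 - p'(2)) = -6 and h_1·σ_1 + 2h_1·σ_2 = 6(p'(4) - Δ_1) = 0.
Solving: σ_0 = -3/2, σ_1 = -3, σ_2 = 3/2.
On [3, 4], p(t) = 5 - 21/4·(t - 3) - 3/2·(t - 3)² + 3/4·(t - 3)³.
With (t - 3) = 3/4: p(15/4) = 137/256.

0.5352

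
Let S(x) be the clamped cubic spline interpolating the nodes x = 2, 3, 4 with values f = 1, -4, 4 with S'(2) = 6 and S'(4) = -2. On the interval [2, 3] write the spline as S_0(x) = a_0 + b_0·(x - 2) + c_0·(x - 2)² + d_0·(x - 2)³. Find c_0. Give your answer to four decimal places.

-28.2500

Write m_i for S''(x_i). With h_i = 1, 1 and divided differences Δ_i = -5, 8, the continuity of S' gives the tridiagonal system
  1·m_0 + 4·m_1 + 1·m_2 = 6(Δ_1 - Δ_0) = 78
Clamped end conditions give two more equations: 2h_0·m_0 + h_0·m_1 = 6(Δ_0 - S'(2)) = -66 and h_1·m_1 + 2h_1·m_2 = 6(S'(4) - Δ_1) = -60.
Forward elimination and back-substitution give m_0 = -113/2, m_1 = 47, m_2 = -107/2.
On [2, 3], with S_0(x) = a_0 + b_0·(x - 2) + c_0·(x - 2)² + d_0·(x - 2)³: c_0 = m_0/2 = -113/4, d_0 = (m_1 - m_0)/(6h_0) = 69/4, b_0 = Δ_0 - h_0(2m_0 + m_1)/6 = 6.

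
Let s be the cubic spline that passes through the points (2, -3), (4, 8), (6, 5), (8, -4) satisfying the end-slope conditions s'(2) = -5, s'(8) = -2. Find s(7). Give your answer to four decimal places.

Put σ_i = s'' at the i-th knot. Here h = (2, 2, 2) and Δ = (11/2, -3/2, -9/2), so the interior equations h_(i-1)·σ_(i-1) + 2(h_(i-1)+h_i)·σ_i + h_i·σ_(i+1) = 6(Δ_i − Δ_(i-1)) read
  2·σ_0 + 8·σ_1 + 2·σ_2 = 6(Δ_1 - Δ_0) = -42
  2·σ_1 + 8·σ_2 + 2·σ_3 = 6(Δ_2 - Δ_1) = -18
Clamped end conditions give two more equations: 2h_0·σ_0 + h_0·σ_1 = 6(Δ_0 - s'(2)) = 63 and h_2·σ_2 + 2h_2·σ_3 = 6(s'(8) - Δ_2) = 15.
Solving the tridiagonal system: σ_0 = 209/10, σ_1 = -103/10, σ_2 = -7/10, σ_3 = 41/10.
On [6, 8], s(x) = 5 - 27/5·(x - 6) - 7/20·(x - 6)² + 2/5·(x - 6)³.
With (x - 6) = 1: s(7) = -7/20.

-0.3500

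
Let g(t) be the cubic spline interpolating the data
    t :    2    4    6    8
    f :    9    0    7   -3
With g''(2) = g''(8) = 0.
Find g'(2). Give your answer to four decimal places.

-7.2000

Write M_i for g''(x_i). With h_i = 2, 2, 2 and divided differences Δ_i = -9/2, 7/2, -5, the continuity of g' gives the tridiagonal system
  2·M_0 + 8·M_1 + 2·M_2 = 6(Δ_1 - Δ_0) = 48
  2·M_1 + 8·M_2 + 2·M_3 = 6(Δ_2 - Δ_1) = -51
Natural end conditions: M_0 = M_3 = 0.
Solving the tridiagonal system: M_0 = 0, M_1 = 81/10, M_2 = -42/5, M_3 = 0.
On [2, 4], g'(t) = b_0 + 2c_0·(t - 2) + 3d_0·(t - 2)² with b_0 = Δ_0 - h_0(2M_0 + M_1)/6 = -36/5, c_0 = M_0/2 = 0, d_0 = (M_1 - M_0)/(6h_0) = 27/40. So g'(2) = -36/5.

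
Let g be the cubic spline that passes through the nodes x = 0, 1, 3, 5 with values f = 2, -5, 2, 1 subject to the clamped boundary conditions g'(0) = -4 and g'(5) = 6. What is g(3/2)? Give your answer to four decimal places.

-5.2615

With m_i denoting the second derivative at x_i, h_i = 1, 2, 2, and Δ_i = (y_(i+1) − y_i)/h_i = -7, 7/2, -1/2:
  1·m_0 + 6·m_1 + 2·m_2 = 6(Δ_1 - Δ_0) = 63
  2·m_1 + 8·m_2 + 2·m_3 = 6(Δ_2 - Δ_1) = -24
Clamped end conditions give two more equations: 2h_0·m_0 + h_0·m_1 = 6(Δ_0 - g'(0)) = -18 and h_2·m_2 + 2h_2·m_3 = 6(g'(5) - Δ_2) = 39.
Forward elimination and back-substitution give m_0 = -404/23, m_1 = 394/23, m_2 = -511/46, m_3 = 352/23.
On [1, 3], g(x) = -5 - 97/23·(x - 1) + 197/23·(x - 1)² - 433/184·(x - 1)³.
With (x - 1) = 1/2: g(3/2) = -7745/1472.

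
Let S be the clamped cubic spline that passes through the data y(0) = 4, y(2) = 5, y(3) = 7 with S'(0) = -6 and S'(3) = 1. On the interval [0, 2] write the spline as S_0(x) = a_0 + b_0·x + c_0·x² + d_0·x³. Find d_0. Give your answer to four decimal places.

-1.0208

Put M_i = S'' at the i-th knot. Here h = (2, 1) and Δ = (1/2, 2), so the interior equations h_(i-1)·M_(i-1) + 2(h_(i-1)+h_i)·M_i + h_i·M_(i+1) = 6(Δ_i − Δ_(i-1)) read
  2·M_0 + 6·M_1 + 1·M_2 = 6(Δ_1 - Δ_0) = 9
Clamped end conditions give two more equations: 2h_0·M_0 + h_0·M_1 = 6(Δ_0 - S'(0)) = 39 and h_1·M_1 + 2h_1·M_2 = 6(S'(3) - Δ_1) = -6.
Hence M_0 = 127/12, M_1 = -5/3, M_2 = -13/6.
On [0, 2], with S_0(x) = a_0 + b_0·x + c_0·x² + d_0·x³: c_0 = M_0/2 = 127/24, d_0 = (M_1 - M_0)/(6h_0) = -49/48, b_0 = Δ_0 - h_0(2M_0 + M_1)/6 = -6.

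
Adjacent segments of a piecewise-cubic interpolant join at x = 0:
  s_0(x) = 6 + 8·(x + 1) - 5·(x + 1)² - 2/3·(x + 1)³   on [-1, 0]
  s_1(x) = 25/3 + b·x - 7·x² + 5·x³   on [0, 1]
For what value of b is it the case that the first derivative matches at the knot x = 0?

s_0'(x) = 8 - 10·(x + 1) - 2·(x + 1)², so s_0'(0) = -4. On the right, s_1'(0) = b, so b = -4.

-4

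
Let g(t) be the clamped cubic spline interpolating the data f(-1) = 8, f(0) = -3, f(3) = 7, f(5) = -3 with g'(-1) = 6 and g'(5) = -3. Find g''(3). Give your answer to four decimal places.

Let m_i = g''(x_i). Step sizes h_i = 1, 3, 2; slopes of the chords Δ_i = (y_(i+1) - y_i)/h_i = -11, 10/3, -5.
  1·m_0 + 8·m_1 + 3·m_2 = 6(Δ_1 - Δ_0) = 86
  3·m_1 + 10·m_2 + 2·m_3 = 6(Δ_2 - Δ_1) = -50
Clamped end conditions give two more equations: 2h_0·m_0 + h_0·m_1 = 6(Δ_0 - g'(-1)) = -102 and h_2·m_2 + 2h_2·m_3 = 6(g'(5) - Δ_2) = 12.
Forward elimination and back-substitution give m_0 = -2456/39, m_1 = 934/39, m_2 = -554/39, m_3 = 394/39.

-14.2051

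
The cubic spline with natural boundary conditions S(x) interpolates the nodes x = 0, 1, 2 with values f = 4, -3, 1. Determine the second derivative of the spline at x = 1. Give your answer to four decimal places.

16.5000

Write m_i for S''(x_i). With h_i = 1, 1 and divided differences Δ_i = -7, 4, the continuity of S' gives the tridiagonal system
  1·m_0 + 4·m_1 + 1·m_2 = 6(Δ_1 - Δ_0) = 66
Natural end conditions: m_0 = m_2 = 0.
Hence m_0 = 0, m_1 = 33/2, m_2 = 0.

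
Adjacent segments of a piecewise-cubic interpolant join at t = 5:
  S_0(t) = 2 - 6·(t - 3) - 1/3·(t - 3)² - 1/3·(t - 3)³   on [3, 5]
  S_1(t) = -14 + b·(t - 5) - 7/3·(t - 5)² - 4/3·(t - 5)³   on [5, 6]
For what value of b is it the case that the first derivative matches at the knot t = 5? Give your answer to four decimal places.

S_0'(t) = -6 - 2/3·(t - 3) - 1·(t - 3)², so S_0'(5) = -34/3. On the right, S_1'(5) = b, so b = -34/3.

-11.3333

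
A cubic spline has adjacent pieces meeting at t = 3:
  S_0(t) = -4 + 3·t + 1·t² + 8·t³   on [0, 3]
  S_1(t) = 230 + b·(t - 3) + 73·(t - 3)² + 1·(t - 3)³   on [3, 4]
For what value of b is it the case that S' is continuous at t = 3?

225

S_0'(t) = 3 + 2·t + 24·t², so S_0'(3) = 225. On the right, S_1'(3) = b, so b = 225.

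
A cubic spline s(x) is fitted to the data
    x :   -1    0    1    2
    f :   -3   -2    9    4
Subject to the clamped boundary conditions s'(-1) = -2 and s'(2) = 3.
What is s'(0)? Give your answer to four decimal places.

Write σ_i for s''(x_i). With h_i = 1, 1, 1 and divided differences Δ_i = 1, 11, -5, the continuity of s' gives the tridiagonal system
  1·σ_0 + 4·σ_1 + 1·σ_2 = 6(Δ_1 - Δ_0) = 60
  1·σ_1 + 4·σ_2 + 1·σ_3 = 6(Δ_2 - Δ_1) = -96
Clamped end conditions give two more equations: 2h_0·σ_0 + h_0·σ_1 = 6(Δ_0 - s'(-1)) = 18 and h_2·σ_2 + 2h_2·σ_3 = 6(s'(2) - Δ_2) = 48.
Solving: σ_0 = -64/15, σ_1 = 398/15, σ_2 = -628/15, σ_3 = 674/15.
On [0, 1], s'(x) = b_1 + 2c_1·x + 3d_1·x² with b_1 = Δ_1 - h_1(2σ_1 + σ_2)/6 = 137/15, c_1 = σ_1/2 = 199/15, d_1 = (σ_2 - σ_1)/(6h_1) = -57/5. So s'(0) = 137/15.

9.1333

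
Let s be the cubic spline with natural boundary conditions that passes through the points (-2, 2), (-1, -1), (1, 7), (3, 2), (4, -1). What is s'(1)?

With σ_i denoting the second derivative at x_i, h_i = 1, 2, 2, 1, and Δ_i = (y_(i+1) − y_i)/h_i = -3, 4, -5/2, -3:
  1·σ_0 + 6·σ_1 + 2·σ_2 = 6(Δ_1 - Δ_0) = 42
  2·σ_1 + 8·σ_2 + 2·σ_3 = 6(Δ_2 - Δ_1) = -39
  2·σ_2 + 6·σ_3 + 1·σ_4 = 6(Δ_3 - Δ_2) = -3
Natural end conditions: σ_0 = σ_4 = 0.
Solving the tridiagonal system: σ_0 = 0, σ_1 = 48/5, σ_2 = -39/5, σ_3 = 21/10, σ_4 = 0.
On [1, 3], s'(t) = b_2 + 2c_2·(t - 1) + 3d_2·(t - 1)² with b_2 = Δ_2 - h_2(2σ_2 + σ_3)/6 = 2, c_2 = σ_2/2 = -39/10, d_2 = (σ_3 - σ_2)/(6h_2) = 33/40. So s'(1) = 2.

2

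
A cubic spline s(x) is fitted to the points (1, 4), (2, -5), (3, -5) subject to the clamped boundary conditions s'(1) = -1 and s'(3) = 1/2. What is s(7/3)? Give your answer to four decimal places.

-6.0185

Let σ_i = s''(x_i). Step sizes h_i = 1, 1; slopes of the chords Δ_i = (y_(i+1) - y_i)/h_i = -9, 0.
  1·σ_0 + 4·σ_1 + 1·σ_2 = 6(Δ_1 - Δ_0) = 54
Clamped end conditions give two more equations: 2h_0·σ_0 + h_0·σ_1 = 6(Δ_0 - s'(1)) = -48 and h_1·σ_1 + 2h_1·σ_2 = 6(s'(3) - Δ_1) = 3.
Solving the tridiagonal system: σ_0 = -147/4, σ_1 = 51/2, σ_2 = -45/4.
On [2, 3], s(x) = -5 - 53/8·(x - 2) + 51/4·(x - 2)² - 49/8·(x - 2)³.
With (x - 2) = 1/3: s(7/3) = -325/54.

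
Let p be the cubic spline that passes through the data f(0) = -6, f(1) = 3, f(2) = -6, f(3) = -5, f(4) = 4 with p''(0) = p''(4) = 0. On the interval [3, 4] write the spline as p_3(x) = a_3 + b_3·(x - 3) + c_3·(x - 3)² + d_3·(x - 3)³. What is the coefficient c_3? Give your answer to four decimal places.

Put σ_i = p'' at the i-th knot. Here h = (1, 1, 1, 1) and Δ = (9, -9, 1, 9), so the interior equations h_(i-1)·σ_(i-1) + 2(h_(i-1)+h_i)·σ_i + h_i·σ_(i+1) = 6(Δ_i − Δ_(i-1)) read
  1·σ_0 + 4·σ_1 + 1·σ_2 = 6(Δ_1 - Δ_0) = -108
  1·σ_1 + 4·σ_2 + 1·σ_3 = 6(Δ_2 - Δ_1) = 60
  1·σ_2 + 4·σ_3 + 1·σ_4 = 6(Δ_3 - Δ_2) = 48
Natural end conditions: σ_0 = σ_4 = 0.
Solving the tridiagonal system: σ_0 = 0, σ_1 = -453/14, σ_2 = 150/7, σ_3 = 93/14, σ_4 = 0.
On [3, 4], with p_3(x) = a_3 + b_3·(x - 3) + c_3·(x - 3)² + d_3·(x - 3)³: c_3 = σ_3/2 = 93/28, d_3 = (σ_4 - σ_3)/(6h_3) = -31/28, b_3 = Δ_3 - h_3(2σ_3 + σ_4)/6 = 95/14.

3.3214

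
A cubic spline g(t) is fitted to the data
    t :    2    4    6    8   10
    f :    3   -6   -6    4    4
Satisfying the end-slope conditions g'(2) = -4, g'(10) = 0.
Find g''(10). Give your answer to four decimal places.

2.7768

Put m_i = g'' at the i-th knot. Here h = (2, 2, 2, 2) and Δ = (-9/2, 0, 5, 0), so the interior equations h_(i-1)·m_(i-1) + 2(h_(i-1)+h_i)·m_i + h_i·m_(i+1) = 6(Δ_i − Δ_(i-1)) read
  2·m_0 + 8·m_1 + 2·m_2 = 6(Δ_1 - Δ_0) = 27
  2·m_1 + 8·m_2 + 2·m_3 = 6(Δ_2 - Δ_1) = 30
  2·m_2 + 8·m_3 + 2·m_4 = 6(Δ_3 - Δ_2) = -30
Clamped end conditions give two more equations: 2h_0·m_0 + h_0·m_1 = 6(Δ_0 - g'(2)) = -3 and h_3·m_3 + 2h_3·m_4 = 6(g'(10) - Δ_3) = 0.
Forward elimination and back-substitution give m_0 = -241/112, m_1 = 157/56, m_2 = 71/16, m_3 = -311/56, m_4 = 311/112.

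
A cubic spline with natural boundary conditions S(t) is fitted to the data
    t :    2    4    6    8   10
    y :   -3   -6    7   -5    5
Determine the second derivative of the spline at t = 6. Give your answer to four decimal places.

-14.7857

With M_i denoting the second derivative at x_i, h_i = 2, 2, 2, 2, and Δ_i = (y_(i+1) − y_i)/h_i = -3/2, 13/2, -6, 5:
  2·M_0 + 8·M_1 + 2·M_2 = 6(Δ_1 - Δ_0) = 48
  2·M_1 + 8·M_2 + 2·M_3 = 6(Δ_2 - Δ_1) = -75
  2·M_2 + 8·M_3 + 2·M_4 = 6(Δ_3 - Δ_2) = 66
Natural end conditions: M_0 = M_4 = 0.
Hence M_0 = 0, M_1 = 543/56, M_2 = -207/14, M_3 = 669/56, M_4 = 0.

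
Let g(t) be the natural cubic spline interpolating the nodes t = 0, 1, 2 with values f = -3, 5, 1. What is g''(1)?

Put σ_i = g'' at the i-th knot. Here h = (1, 1) and Δ = (8, -4), so the interior equations h_(i-1)·σ_(i-1) + 2(h_(i-1)+h_i)·σ_i + h_i·σ_(i+1) = 6(Δ_i − Δ_(i-1)) read
  1·σ_0 + 4·σ_1 + 1·σ_2 = 6(Δ_1 - Δ_0) = -72
Natural end conditions: σ_0 = σ_2 = 0.
Solving: σ_0 = 0, σ_1 = -18, σ_2 = 0.

-18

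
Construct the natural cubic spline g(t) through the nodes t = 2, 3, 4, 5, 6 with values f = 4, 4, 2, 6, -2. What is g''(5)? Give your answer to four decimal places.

Put M_i = g'' at the i-th knot. Here h = (1, 1, 1, 1) and Δ = (0, -2, 4, -8), so the interior equations h_(i-1)·M_(i-1) + 2(h_(i-1)+h_i)·M_i + h_i·M_(i+1) = 6(Δ_i − Δ_(i-1)) read
  1·M_0 + 4·M_1 + 1·M_2 = 6(Δ_1 - Δ_0) = -12
  1·M_1 + 4·M_2 + 1·M_3 = 6(Δ_2 - Δ_1) = 36
  1·M_2 + 4·M_3 + 1·M_4 = 6(Δ_3 - Δ_2) = -72
Natural end conditions: M_0 = M_4 = 0.
Solving: M_0 = 0, M_1 = -99/14, M_2 = 114/7, M_3 = -309/14, M_4 = 0.

-22.0714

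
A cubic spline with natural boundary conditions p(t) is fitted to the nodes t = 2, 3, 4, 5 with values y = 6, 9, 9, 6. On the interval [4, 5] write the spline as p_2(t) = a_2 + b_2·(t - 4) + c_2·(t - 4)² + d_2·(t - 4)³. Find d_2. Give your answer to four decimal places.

With M_i denoting the second derivative at x_i, h_i = 1, 1, 1, and Δ_i = (y_(i+1) − y_i)/h_i = 3, 0, -3:
  1·M_0 + 4·M_1 + 1·M_2 = 6(Δ_1 - Δ_0) = -18
  1·M_1 + 4·M_2 + 1·M_3 = 6(Δ_2 - Δ_1) = -18
Natural end conditions: M_0 = M_3 = 0.
Forward elimination and back-substitution give M_0 = 0, M_1 = -18/5, M_2 = -18/5, M_3 = 0.
On [4, 5], with p_2(t) = a_2 + b_2·(t - 4) + c_2·(t - 4)² + d_2·(t - 4)³: c_2 = M_2/2 = -9/5, d_2 = (M_3 - M_2)/(6h_2) = 3/5, b_2 = Δ_2 - h_2(2M_2 + M_3)/6 = -9/5.

0.6000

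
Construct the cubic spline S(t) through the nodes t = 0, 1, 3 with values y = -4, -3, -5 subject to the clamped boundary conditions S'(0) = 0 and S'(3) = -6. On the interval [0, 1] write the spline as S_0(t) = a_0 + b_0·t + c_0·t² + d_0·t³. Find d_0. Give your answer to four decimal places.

-0.5000

With m_i denoting the second derivative at x_i, h_i = 1, 2, and Δ_i = (y_(i+1) − y_i)/h_i = 1, -1:
  1·m_0 + 6·m_1 + 2·m_2 = 6(Δ_1 - Δ_0) = -12
Clamped end conditions give two more equations: 2h_0·m_0 + h_0·m_1 = 6(Δ_0 - S'(0)) = 6 and h_1·m_1 + 2h_1·m_2 = 6(S'(3) - Δ_1) = -30.
Forward elimination and back-substitution give m_0 = 3, m_1 = 0, m_2 = -15/2.
On [0, 1], with S_0(t) = a_0 + b_0·t + c_0·t² + d_0·t³: c_0 = m_0/2 = 3/2, d_0 = (m_1 - m_0)/(6h_0) = -1/2, b_0 = Δ_0 - h_0(2m_0 + m_1)/6 = 0.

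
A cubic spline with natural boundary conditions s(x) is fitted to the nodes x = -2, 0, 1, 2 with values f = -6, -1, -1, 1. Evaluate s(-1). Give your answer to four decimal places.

-2.7174

Write M_i for s''(x_i). With h_i = 2, 1, 1 and divided differences Δ_i = 5/2, 0, 2, the continuity of s' gives the tridiagonal system
  2·M_0 + 6·M_1 + 1·M_2 = 6(Δ_1 - Δ_0) = -15
  1·M_1 + 4·M_2 + 1·M_3 = 6(Δ_2 - Δ_1) = 12
Natural end conditions: M_0 = M_3 = 0.
Solving the tridiagonal system: M_0 = 0, M_1 = -72/23, M_2 = 87/23, M_3 = 0.
On [-2, 0], s(x) = -6 + 163/46·(x + 2) + 0·(x + 2)² - 6/23·(x + 2)³.
With (x + 2) = 1: s(-1) = -125/46.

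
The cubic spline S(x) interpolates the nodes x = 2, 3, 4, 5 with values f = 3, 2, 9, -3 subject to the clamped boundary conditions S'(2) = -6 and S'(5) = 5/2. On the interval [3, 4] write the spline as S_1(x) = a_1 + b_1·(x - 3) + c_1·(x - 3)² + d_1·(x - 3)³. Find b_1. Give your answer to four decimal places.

Put M_i = S'' at the i-th knot. Here h = (1, 1, 1) and Δ = (-1, 7, -12), so the interior equations h_(i-1)·M_(i-1) + 2(h_(i-1)+h_i)·M_i + h_i·M_(i+1) = 6(Δ_i − Δ_(i-1)) read
  1·M_0 + 4·M_1 + 1·M_2 = 6(Δ_1 - Δ_0) = 48
  1·M_1 + 4·M_2 + 1·M_3 = 6(Δ_2 - Δ_1) = -114
Clamped end conditions give two more equations: 2h_0·M_0 + h_0·M_1 = 6(Δ_0 - S'(2)) = 30 and h_2·M_2 + 2h_2·M_3 = 6(S'(5) - Δ_2) = 87.
Solving: M_0 = 43/15, M_1 = 364/15, M_2 = -779/15, M_3 = 1042/15.
On [3, 4], with S_1(x) = a_1 + b_1·(x - 3) + c_1·(x - 3)² + d_1·(x - 3)³: c_1 = M_1/2 = 182/15, d_1 = (M_2 - M_1)/(6h_1) = -127/10, b_1 = Δ_1 - h_1(2M_1 + M_2)/6 = 227/30.

7.5667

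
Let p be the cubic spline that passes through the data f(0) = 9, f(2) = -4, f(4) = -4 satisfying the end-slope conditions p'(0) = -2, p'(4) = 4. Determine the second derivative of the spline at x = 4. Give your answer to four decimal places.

With σ_i denoting the second derivative at x_i, h_i = 2, 2, and Δ_i = (y_(i+1) − y_i)/h_i = -13/2, 0:
  2·σ_0 + 8·σ_1 + 2·σ_2 = 6(Δ_1 - Δ_0) = 39
Clamped end conditions give two more equations: 2h_0·σ_0 + h_0·σ_1 = 6(Δ_0 - p'(0)) = -27 and h_1·σ_1 + 2h_1·σ_2 = 6(p'(4) - Δ_1) = 24.
Forward elimination and back-substitution give σ_0 = -81/8, σ_1 = 27/4, σ_2 = 21/8.

2.6250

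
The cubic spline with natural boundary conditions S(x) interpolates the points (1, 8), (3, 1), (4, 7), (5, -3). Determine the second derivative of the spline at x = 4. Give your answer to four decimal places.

Let M_i = S''(x_i). Step sizes h_i = 2, 1, 1; slopes of the chords Δ_i = (y_(i+1) - y_i)/h_i = -7/2, 6, -10.
  2·M_0 + 6·M_1 + 1·M_2 = 6(Δ_1 - Δ_0) = 57
  1·M_1 + 4·M_2 + 1·M_3 = 6(Δ_2 - Δ_1) = -96
Natural end conditions: M_0 = M_3 = 0.
Solving the tridiagonal system: M_0 = 0, M_1 = 324/23, M_2 = -633/23, M_3 = 0.

-27.5217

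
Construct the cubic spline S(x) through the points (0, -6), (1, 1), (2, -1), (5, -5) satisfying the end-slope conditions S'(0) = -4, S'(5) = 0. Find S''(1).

-26

Write m_i for S''(x_i). With h_i = 1, 1, 3 and divided differences Δ_i = 7, -2, -4/3, the continuity of S' gives the tridiagonal system
  1·m_0 + 4·m_1 + 1·m_2 = 6(Δ_1 - Δ_0) = -54
  1·m_1 + 8·m_2 + 3·m_3 = 6(Δ_2 - Δ_1) = 4
Clamped end conditions give two more equations: 2h_0·m_0 + h_0·m_1 = 6(Δ_0 - S'(0)) = 66 and h_2·m_2 + 2h_2·m_3 = 6(S'(5) - Δ_2) = 8.
Hence m_0 = 46, m_1 = -26, m_2 = 4, m_3 = -2/3.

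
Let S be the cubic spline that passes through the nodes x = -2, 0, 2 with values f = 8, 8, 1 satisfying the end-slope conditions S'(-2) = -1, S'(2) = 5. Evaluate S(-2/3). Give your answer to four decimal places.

Let M_i = S''(x_i). Step sizes h_i = 2, 2; slopes of the chords Δ_i = (y_(i+1) - y_i)/h_i = 0, -7/2.
  2·M_0 + 8·M_1 + 2·M_2 = 6(Δ_1 - Δ_0) = -21
Clamped end conditions give two more equations: 2h_0·M_0 + h_0·M_1 = 6(Δ_0 - S'(-2)) = 6 and h_1·M_1 + 2h_1·M_2 = 6(S'(2) - Δ_1) = 51.
Forward elimination and back-substitution give M_0 = 45/8, M_1 = -33/4, M_2 = 135/8.
On [-2, 0], S(x) = 8 - 1·(x + 2) + 45/16·(x + 2)² - 37/32·(x + 2)³.
With (x + 2) = 4/3: S(-2/3) = 241/27.

8.9259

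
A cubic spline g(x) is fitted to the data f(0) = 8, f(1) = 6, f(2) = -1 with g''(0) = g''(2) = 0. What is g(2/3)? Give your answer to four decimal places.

Let m_i = g''(x_i). Step sizes h_i = 1, 1; slopes of the chords Δ_i = (y_(i+1) - y_i)/h_i = -2, -7.
  1·m_0 + 4·m_1 + 1·m_2 = 6(Δ_1 - Δ_0) = -30
Natural end conditions: m_0 = m_2 = 0.
Hence m_0 = 0, m_1 = -15/2, m_2 = 0.
On [0, 1], g(x) = 8 - 3/4·x + 0·x² - 5/4·x³.
With x = 2/3: g(2/3) = 385/54.

7.1296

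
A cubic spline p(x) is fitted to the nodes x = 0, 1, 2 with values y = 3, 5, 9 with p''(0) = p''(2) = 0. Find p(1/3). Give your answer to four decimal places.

Write σ_i for p''(x_i). With h_i = 1, 1 and divided differences Δ_i = 2, 4, the continuity of p' gives the tridiagonal system
  1·σ_0 + 4·σ_1 + 1·σ_2 = 6(Δ_1 - Δ_0) = 12
Natural end conditions: σ_0 = σ_2 = 0.
Forward elimination and back-substitution give σ_0 = 0, σ_1 = 3, σ_2 = 0.
On [0, 1], p(x) = 3 + 3/2·x + 0·x² + 1/2·x³.
With x = 1/3: p(1/3) = 95/27.

3.5185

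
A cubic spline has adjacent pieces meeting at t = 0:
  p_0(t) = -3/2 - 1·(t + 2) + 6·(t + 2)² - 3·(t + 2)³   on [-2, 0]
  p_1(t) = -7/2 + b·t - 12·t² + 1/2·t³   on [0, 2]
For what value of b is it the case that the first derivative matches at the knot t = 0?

-13

p_0'(t) = -1 + 12·(t + 2) - 9·(t + 2)², so p_0'(0) = -13. On the right, p_1'(0) = b, so b = -13.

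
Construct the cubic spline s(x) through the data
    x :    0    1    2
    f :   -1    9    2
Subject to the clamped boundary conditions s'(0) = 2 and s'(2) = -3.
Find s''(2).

Write M_i for s''(x_i). With h_i = 1, 1 and divided differences Δ_i = 10, -7, the continuity of s' gives the tridiagonal system
  1·M_0 + 4·M_1 + 1·M_2 = 6(Δ_1 - Δ_0) = -102
Clamped end conditions give two more equations: 2h_0·M_0 + h_0·M_1 = 6(Δ_0 - s'(0)) = 48 and h_1·M_1 + 2h_1·M_2 = 6(s'(2) - Δ_1) = 24.
Forward elimination and back-substitution give M_0 = 47, M_1 = -46, M_2 = 35.

35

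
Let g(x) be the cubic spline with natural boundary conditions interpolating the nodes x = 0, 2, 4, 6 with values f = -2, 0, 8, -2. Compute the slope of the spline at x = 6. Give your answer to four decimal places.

Let m_i = g''(x_i). Step sizes h_i = 2, 2, 2; slopes of the chords Δ_i = (y_(i+1) - y_i)/h_i = 1, 4, -5.
  2·m_0 + 8·m_1 + 2·m_2 = 6(Δ_1 - Δ_0) = 18
  2·m_1 + 8·m_2 + 2·m_3 = 6(Δ_2 - Δ_1) = -54
Natural end conditions: m_0 = m_3 = 0.
Solving: m_0 = 0, m_1 = 21/5, m_2 = -39/5, m_3 = 0.
On [4, 6], g'(x) = b_2 + 2c_2·(x - 4) + 3d_2·(x - 4)² with b_2 = Δ_2 - h_2(2m_2 + m_3)/6 = 1/5, c_2 = m_2/2 = -39/10, d_2 = (m_3 - m_2)/(6h_2) = 13/20. So g'(6) = -38/5.

-7.6000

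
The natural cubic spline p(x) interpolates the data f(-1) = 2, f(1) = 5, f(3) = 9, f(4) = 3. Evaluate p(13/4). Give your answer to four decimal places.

7.9847

Put M_i = p'' at the i-th knot. Here h = (2, 2, 1) and Δ = (3/2, 2, -6), so the interior equations h_(i-1)·M_(i-1) + 2(h_(i-1)+h_i)·M_i + h_i·M_(i+1) = 6(Δ_i − Δ_(i-1)) read
  2·M_0 + 8·M_1 + 2·M_2 = 6(Δ_1 - Δ_0) = 3
  2·M_1 + 6·M_2 + 1·M_3 = 6(Δ_2 - Δ_1) = -48
Natural end conditions: M_0 = M_3 = 0.
Solving the tridiagonal system: M_0 = 0, M_1 = 57/22, M_2 = -195/22, M_3 = 0.
On [3, 4], p(x) = 9 - 67/22·(x - 3) - 195/44·(x - 3)² + 65/44·(x - 3)³.
With (x - 3) = 1/4: p(13/4) = 22485/2816.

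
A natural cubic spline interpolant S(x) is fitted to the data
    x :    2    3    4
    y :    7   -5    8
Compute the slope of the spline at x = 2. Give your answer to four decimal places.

Let σ_i = S''(x_i). Step sizes h_i = 1, 1; slopes of the chords Δ_i = (y_(i+1) - y_i)/h_i = -12, 13.
  1·σ_0 + 4·σ_1 + 1·σ_2 = 6(Δ_1 - Δ_0) = 150
Natural end conditions: σ_0 = σ_2 = 0.
Solving the tridiagonal system: σ_0 = 0, σ_1 = 75/2, σ_2 = 0.
On [2, 3], S'(x) = b_0 + 2c_0·(x - 2) + 3d_0·(x - 2)² with b_0 = Δ_0 - h_0(2σ_0 + σ_1)/6 = -73/4, c_0 = σ_0/2 = 0, d_0 = (σ_1 - σ_0)/(6h_0) = 25/4. So S'(2) = -73/4.

-18.2500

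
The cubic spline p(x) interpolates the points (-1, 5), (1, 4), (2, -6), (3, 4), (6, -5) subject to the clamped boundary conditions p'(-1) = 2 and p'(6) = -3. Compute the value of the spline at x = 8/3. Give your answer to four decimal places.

-0.1449

Let σ_i = p''(x_i). Step sizes h_i = 2, 1, 1, 3; slopes of the chords Δ_i = (y_(i+1) - y_i)/h_i = -1/2, -10, 10, -3.
  2·σ_0 + 6·σ_1 + 1·σ_2 = 6(Δ_1 - Δ_0) = -57
  1·σ_1 + 4·σ_2 + 1·σ_3 = 6(Δ_2 - Δ_1) = 120
  1·σ_2 + 8·σ_3 + 3·σ_4 = 6(Δ_3 - Δ_2) = -78
Clamped end conditions give two more equations: 2h_0·σ_0 + h_0·σ_1 = 6(Δ_0 - p'(-1)) = -15 and h_3·σ_3 + 2h_3·σ_4 = 6(p'(6) - Δ_3) = 0.
Solving: σ_0 = 1609/316, σ_1 = -1397/79, σ_2 = 6149/158, σ_3 = -1421/79, σ_4 = 1421/158.
On [2, 3], p(x) = -6 + 2/79·(x - 2) + 6149/316·(x - 2)² - 2997/316·(x - 2)³.
With (x - 2) = 2/3: p(8/3) = -103/711.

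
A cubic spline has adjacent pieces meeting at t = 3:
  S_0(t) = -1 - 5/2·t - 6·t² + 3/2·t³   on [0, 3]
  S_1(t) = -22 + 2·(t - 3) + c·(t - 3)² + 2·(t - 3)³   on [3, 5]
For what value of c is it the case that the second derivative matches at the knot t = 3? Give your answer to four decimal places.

7.5000

S_0''(t) = -12 + 9·t, so S_0''(3) = 15. On the right, S_1''(3) = 2c, so c = 15/2.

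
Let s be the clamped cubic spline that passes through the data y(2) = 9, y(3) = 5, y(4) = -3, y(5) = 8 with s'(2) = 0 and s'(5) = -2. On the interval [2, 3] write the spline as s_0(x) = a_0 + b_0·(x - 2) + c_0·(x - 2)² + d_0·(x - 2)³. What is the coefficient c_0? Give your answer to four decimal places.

-1.6667

Let σ_i = s''(x_i). Step sizes h_i = 1, 1, 1; slopes of the chords Δ_i = (y_(i+1) - y_i)/h_i = -4, -8, 11.
  1·σ_0 + 4·σ_1 + 1·σ_2 = 6(Δ_1 - Δ_0) = -24
  1·σ_1 + 4·σ_2 + 1·σ_3 = 6(Δ_2 - Δ_1) = 114
Clamped end conditions give two more equations: 2h_0·σ_0 + h_0·σ_1 = 6(Δ_0 - s'(2)) = -24 and h_2·σ_2 + 2h_2·σ_3 = 6(s'(5) - Δ_2) = -78.
Solving the tridiagonal system: σ_0 = -10/3, σ_1 = -52/3, σ_2 = 146/3, σ_3 = -190/3.
On [2, 3], with s_0(x) = a_0 + b_0·(x - 2) + c_0·(x - 2)² + d_0·(x - 2)³: c_0 = σ_0/2 = -5/3, d_0 = (σ_1 - σ_0)/(6h_0) = -7/3, b_0 = Δ_0 - h_0(2σ_0 + σ_1)/6 = 0.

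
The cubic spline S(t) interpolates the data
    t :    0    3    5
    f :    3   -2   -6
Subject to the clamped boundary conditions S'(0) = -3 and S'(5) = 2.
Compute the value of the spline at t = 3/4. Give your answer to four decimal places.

With m_i denoting the second derivative at x_i, h_i = 3, 2, and Δ_i = (y_(i+1) − y_i)/h_i = -5/3, -2:
  3·m_0 + 10·m_1 + 2·m_2 = 6(Δ_1 - Δ_0) = -2
Clamped end conditions give two more equations: 2h_0·m_0 + h_0·m_1 = 6(Δ_0 - S'(0)) = 8 and h_1·m_1 + 2h_1·m_2 = 6(S'(5) - Δ_1) = 24.
Solving: m_0 = 38/15, m_1 = -12/5, m_2 = 36/5.
On [0, 3], S(t) = 3 - 3·t + 19/15·t² - 37/135·t³.
With t = 3/4: S(3/4) = 431/320.

1.3469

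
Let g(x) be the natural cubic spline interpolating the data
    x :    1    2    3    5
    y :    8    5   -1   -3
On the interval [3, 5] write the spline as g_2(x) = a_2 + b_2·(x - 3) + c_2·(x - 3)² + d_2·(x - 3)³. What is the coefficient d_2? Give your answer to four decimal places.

With M_i denoting the second derivative at x_i, h_i = 1, 1, 2, and Δ_i = (y_(i+1) − y_i)/h_i = -3, -6, -1:
  1·M_0 + 4·M_1 + 1·M_2 = 6(Δ_1 - Δ_0) = -18
  1·M_1 + 6·M_2 + 2·M_3 = 6(Δ_2 - Δ_1) = 30
Natural end conditions: M_0 = M_3 = 0.
Forward elimination and back-substitution give M_0 = 0, M_1 = -6, M_2 = 6, M_3 = 0.
On [3, 5], with g_2(x) = a_2 + b_2·(x - 3) + c_2·(x - 3)² + d_2·(x - 3)³: c_2 = M_2/2 = 3, d_2 = (M_3 - M_2)/(6h_2) = -1/2, b_2 = Δ_2 - h_2(2M_2 + M_3)/6 = -5.

-0.5000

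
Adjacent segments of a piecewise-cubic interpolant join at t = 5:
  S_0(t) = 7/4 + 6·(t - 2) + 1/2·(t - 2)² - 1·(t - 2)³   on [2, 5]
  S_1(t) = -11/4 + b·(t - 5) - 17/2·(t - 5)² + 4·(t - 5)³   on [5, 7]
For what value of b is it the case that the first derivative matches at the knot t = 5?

S_0'(t) = 6 + 1·(t - 2) - 3·(t - 2)², so S_0'(5) = -18. On the right, S_1'(5) = b, so b = -18.

-18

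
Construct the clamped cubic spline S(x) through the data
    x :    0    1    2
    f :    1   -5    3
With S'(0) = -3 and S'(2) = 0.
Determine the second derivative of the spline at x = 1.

Write M_i for S''(x_i). With h_i = 1, 1 and divided differences Δ_i = -6, 8, the continuity of S' gives the tridiagonal system
  1·M_0 + 4·M_1 + 1·M_2 = 6(Δ_1 - Δ_0) = 84
Clamped end conditions give two more equations: 2h_0·M_0 + h_0·M_1 = 6(Δ_0 - S'(0)) = -18 and h_1·M_1 + 2h_1·M_2 = 6(S'(2) - Δ_1) = -48.
Solving the tridiagonal system: M_0 = -57/2, M_1 = 39, M_2 = -87/2.

39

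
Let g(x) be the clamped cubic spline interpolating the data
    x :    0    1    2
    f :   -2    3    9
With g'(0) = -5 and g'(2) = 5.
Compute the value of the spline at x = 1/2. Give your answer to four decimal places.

-1.1563

Let M_i = g''(x_i). Step sizes h_i = 1, 1; slopes of the chords Δ_i = (y_(i+1) - y_i)/h_i = 5, 6.
  1·M_0 + 4·M_1 + 1·M_2 = 6(Δ_1 - Δ_0) = 6
Clamped end conditions give two more equations: 2h_0·M_0 + h_0·M_1 = 6(Δ_0 - g'(0)) = 60 and h_1·M_1 + 2h_1·M_2 = 6(g'(2) - Δ_1) = -6.
Hence M_0 = 67/2, M_1 = -7, M_2 = 1/2.
On [0, 1], g(x) = -2 - 5·x + 67/4·x² - 27/4·x³.
With x = 1/2: g(1/2) = -37/32.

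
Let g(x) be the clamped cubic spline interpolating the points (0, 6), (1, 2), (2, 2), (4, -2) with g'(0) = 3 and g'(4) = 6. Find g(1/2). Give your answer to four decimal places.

4.8182

Put m_i = g'' at the i-th knot. Here h = (1, 1, 2) and Δ = (-4, 0, -2), so the interior equations h_(i-1)·m_(i-1) + 2(h_(i-1)+h_i)·m_i + h_i·m_(i+1) = 6(Δ_i − Δ_(i-1)) read
  1·m_0 + 4·m_1 + 1·m_2 = 6(Δ_1 - Δ_0) = 24
  1·m_1 + 6·m_2 + 2·m_3 = 6(Δ_2 - Δ_1) = -12
Clamped end conditions give two more equations: 2h_0·m_0 + h_0·m_1 = 6(Δ_0 - g'(0)) = -42 and h_2·m_2 + 2h_2·m_3 = 6(g'(4) - Δ_2) = 48.
Solving the tridiagonal system: m_0 = -318/11, m_1 = 174/11, m_2 = -114/11, m_3 = 189/11.
On [0, 1], g(x) = 6 + 3·x - 159/11·x² + 82/11·x³.
With x = 1/2: g(1/2) = 53/11.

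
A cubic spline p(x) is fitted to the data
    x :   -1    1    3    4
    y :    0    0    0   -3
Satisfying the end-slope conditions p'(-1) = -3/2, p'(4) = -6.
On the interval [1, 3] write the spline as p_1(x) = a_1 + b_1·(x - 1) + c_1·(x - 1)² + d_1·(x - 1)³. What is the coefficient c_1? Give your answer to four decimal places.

Put σ_i = p'' at the i-th knot. Here h = (2, 2, 1) and Δ = (0, 0, -3), so the interior equations h_(i-1)·σ_(i-1) + 2(h_(i-1)+h_i)·σ_i + h_i·σ_(i+1) = 6(Δ_i − Δ_(i-1)) read
  2·σ_0 + 8·σ_1 + 2·σ_2 = 6(Δ_1 - Δ_0) = 0
  2·σ_1 + 6·σ_2 + 1·σ_3 = 6(Δ_2 - Δ_1) = -18
Clamped end conditions give two more equations: 2h_0·σ_0 + h_0·σ_1 = 6(Δ_0 - p'(-1)) = 9 and h_2·σ_2 + 2h_2·σ_3 = 6(p'(4) - Δ_2) = -18.
Forward elimination and back-substitution give σ_0 = 54/23, σ_1 = -9/46, σ_2 = -36/23, σ_3 = -189/23.
On [1, 3], with p_1(x) = a_1 + b_1·(x - 1) + c_1·(x - 1)² + d_1·(x - 1)³: c_1 = σ_1/2 = -9/92, d_1 = (σ_2 - σ_1)/(6h_1) = -21/184, b_1 = Δ_1 - h_1(2σ_1 + σ_2)/6 = 15/23.

-0.0978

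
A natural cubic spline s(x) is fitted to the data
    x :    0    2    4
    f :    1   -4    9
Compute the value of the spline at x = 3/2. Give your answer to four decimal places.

-4.2266

Let m_i = s''(x_i). Step sizes h_i = 2, 2; slopes of the chords Δ_i = (y_(i+1) - y_i)/h_i = -5/2, 13/2.
  2·m_0 + 8·m_1 + 2·m_2 = 6(Δ_1 - Δ_0) = 54
Natural end conditions: m_0 = m_2 = 0.
Hence m_0 = 0, m_1 = 27/4, m_2 = 0.
On [0, 2], s(x) = 1 - 19/4·x + 0·x² + 9/16·x³.
With x = 3/2: s(3/2) = -541/128.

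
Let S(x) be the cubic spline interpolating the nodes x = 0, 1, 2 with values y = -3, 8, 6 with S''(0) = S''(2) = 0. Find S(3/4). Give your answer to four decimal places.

Let M_i = S''(x_i). Step sizes h_i = 1, 1; slopes of the chords Δ_i = (y_(i+1) - y_i)/h_i = 11, -2.
  1·M_0 + 4·M_1 + 1·M_2 = 6(Δ_1 - Δ_0) = -78
Natural end conditions: M_0 = M_2 = 0.
Solving: M_0 = 0, M_1 = -39/2, M_2 = 0.
On [0, 1], S(x) = -3 + 57/4·x + 0·x² - 13/4·x³.
With x = 3/4: S(3/4) = 1617/256.

6.3164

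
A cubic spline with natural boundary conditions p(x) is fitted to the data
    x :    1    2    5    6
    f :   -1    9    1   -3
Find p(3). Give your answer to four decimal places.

10.9071

Let m_i = p''(x_i). Step sizes h_i = 1, 3, 1; slopes of the chords Δ_i = (y_(i+1) - y_i)/h_i = 10, -8/3, -4.
  1·m_0 + 8·m_1 + 3·m_2 = 6(Δ_1 - Δ_0) = -76
  3·m_1 + 8·m_2 + 1·m_3 = 6(Δ_2 - Δ_1) = -8
Natural end conditions: m_0 = m_3 = 0.
Solving the tridiagonal system: m_0 = 0, m_1 = -584/55, m_2 = 164/55, m_3 = 0.
On [2, 5], p(x) = 9 + 1066/165·(x - 2) - 292/55·(x - 2)² + 34/45·(x - 2)³.
With (x - 2) = 1: p(3) = 5399/495.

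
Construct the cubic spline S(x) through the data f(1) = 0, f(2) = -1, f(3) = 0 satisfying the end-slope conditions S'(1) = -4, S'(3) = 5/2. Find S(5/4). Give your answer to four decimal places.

Put M_i = S'' at the i-th knot. Here h = (1, 1) and Δ = (-1, 1), so the interior equations h_(i-1)·M_(i-1) + 2(h_(i-1)+h_i)·M_i + h_i·M_(i+1) = 6(Δ_i − Δ_(i-1)) read
  1·M_0 + 4·M_1 + 1·M_2 = 6(Δ_1 - Δ_0) = 12
Clamped end conditions give two more equations: 2h_0·M_0 + h_0·M_1 = 6(Δ_0 - S'(1)) = 18 and h_1·M_1 + 2h_1·M_2 = 6(S'(3) - Δ_1) = 9.
Solving the tridiagonal system: M_0 = 37/4, M_1 = -1/2, M_2 = 19/4.
On [1, 2], S(x) = 0 - 4·(x - 1) + 37/8·(x - 1)² - 13/8·(x - 1)³.
With (x - 1) = 1/4: S(5/4) = -377/512.

-0.7363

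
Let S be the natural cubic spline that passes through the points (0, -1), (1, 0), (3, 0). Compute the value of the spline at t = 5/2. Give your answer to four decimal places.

0.1563

With m_i denoting the second derivative at x_i, h_i = 1, 2, and Δ_i = (y_(i+1) − y_i)/h_i = 1, 0:
  1·m_0 + 6·m_1 + 2·m_2 = 6(Δ_1 - Δ_0) = -6
Natural end conditions: m_0 = m_2 = 0.
Solving: m_0 = 0, m_1 = -1, m_2 = 0.
On [1, 3], S(t) = 0 + 2/3·(t - 1) - 1/2·(t - 1)² + 1/12·(t - 1)³.
With (t - 1) = 3/2: S(5/2) = 5/32.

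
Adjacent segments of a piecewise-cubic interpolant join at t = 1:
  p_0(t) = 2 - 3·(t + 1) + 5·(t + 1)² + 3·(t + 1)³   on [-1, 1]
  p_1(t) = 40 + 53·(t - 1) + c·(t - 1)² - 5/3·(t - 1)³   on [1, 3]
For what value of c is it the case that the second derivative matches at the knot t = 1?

p_0''(t) = 10 + 18·(t + 1), so p_0''(1) = 46. On the right, p_1''(1) = 2c, so c = 23.

23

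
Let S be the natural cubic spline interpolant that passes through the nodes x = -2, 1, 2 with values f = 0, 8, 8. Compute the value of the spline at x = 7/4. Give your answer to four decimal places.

8.0781

Put M_i = S'' at the i-th knot. Here h = (3, 1) and Δ = (8/3, 0), so the interior equations h_(i-1)·M_(i-1) + 2(h_(i-1)+h_i)·M_i + h_i·M_(i+1) = 6(Δ_i − Δ_(i-1)) read
  3·M_0 + 8·M_1 + 1·M_2 = 6(Δ_1 - Δ_0) = -16
Natural end conditions: M_0 = M_2 = 0.
Hence M_0 = 0, M_1 = -2, M_2 = 0.
On [1, 2], S(x) = 8 + 2/3·(x - 1) - 1·(x - 1)² + 1/3·(x - 1)³.
With (x - 1) = 3/4: S(7/4) = 517/64.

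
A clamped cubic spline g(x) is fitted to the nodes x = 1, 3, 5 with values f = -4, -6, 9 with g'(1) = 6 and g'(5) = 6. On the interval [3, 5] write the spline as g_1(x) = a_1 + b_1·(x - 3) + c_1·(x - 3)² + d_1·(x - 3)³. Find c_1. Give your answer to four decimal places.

6.3750

Let M_i = g''(x_i). Step sizes h_i = 2, 2; slopes of the chords Δ_i = (y_(i+1) - y_i)/h_i = -1, 15/2.
  2·M_0 + 8·M_1 + 2·M_2 = 6(Δ_1 - Δ_0) = 51
Clamped end conditions give two more equations: 2h_0·M_0 + h_0·M_1 = 6(Δ_0 - g'(1)) = -42 and h_1·M_1 + 2h_1·M_2 = 6(g'(5) - Δ_1) = -9.
Solving: M_0 = -135/8, M_1 = 51/4, M_2 = -69/8.
On [3, 5], with g_1(x) = a_1 + b_1·(x - 3) + c_1·(x - 3)² + d_1·(x - 3)³: c_1 = M_1/2 = 51/8, d_1 = (M_2 - M_1)/(6h_1) = -57/32, b_1 = Δ_1 - h_1(2M_1 + M_2)/6 = 15/8.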